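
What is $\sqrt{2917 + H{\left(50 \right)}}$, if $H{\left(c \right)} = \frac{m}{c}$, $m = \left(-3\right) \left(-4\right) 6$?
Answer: $\frac{7 \sqrt{1489}}{5} \approx 54.023$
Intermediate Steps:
$m = 72$ ($m = 12 \cdot 6 = 72$)
$H{\left(c \right)} = \frac{72}{c}$
$\sqrt{2917 + H{\left(50 \right)}} = \sqrt{2917 + \frac{72}{50}} = \sqrt{2917 + 72 \cdot \frac{1}{50}} = \sqrt{2917 + \frac{36}{25}} = \sqrt{\frac{72961}{25}} = \frac{7 \sqrt{1489}}{5}$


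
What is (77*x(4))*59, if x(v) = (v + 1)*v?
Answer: 90860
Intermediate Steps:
x(v) = v*(1 + v) (x(v) = (1 + v)*v = v*(1 + v))
(77*x(4))*59 = (77*(4*(1 + 4)))*59 = (77*(4*5))*59 = (77*20)*59 = 1540*59 = 90860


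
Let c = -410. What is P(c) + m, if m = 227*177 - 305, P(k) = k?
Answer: 39464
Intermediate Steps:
m = 39874 (m = 40179 - 305 = 39874)
P(c) + m = -410 + 39874 = 39464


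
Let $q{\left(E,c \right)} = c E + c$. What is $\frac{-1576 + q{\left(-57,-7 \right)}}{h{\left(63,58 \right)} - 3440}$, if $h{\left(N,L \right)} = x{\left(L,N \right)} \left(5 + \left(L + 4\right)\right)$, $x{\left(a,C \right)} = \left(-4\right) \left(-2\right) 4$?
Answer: $\frac{74}{81} \approx 0.91358$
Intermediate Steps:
$x{\left(a,C \right)} = 32$ ($x{\left(a,C \right)} = 8 \cdot 4 = 32$)
$q{\left(E,c \right)} = c + E c$ ($q{\left(E,c \right)} = E c + c = c + E c$)
$h{\left(N,L \right)} = 288 + 32 L$ ($h{\left(N,L \right)} = 32 \left(5 + \left(L + 4\right)\right) = 32 \left(5 + \left(4 + L\right)\right) = 32 \left(9 + L\right) = 288 + 32 L$)
$\frac{-1576 + q{\left(-57,-7 \right)}}{h{\left(63,58 \right)} - 3440} = \frac{-1576 - 7 \left(1 - 57\right)}{\left(288 + 32 \cdot 58\right) - 3440} = \frac{-1576 - -392}{\left(288 + 1856\right) - 3440} = \frac{-1576 + 392}{2144 - 3440} = - \frac{1184}{-1296} = \left(-1184\right) \left(- \frac{1}{1296}\right) = \frac{74}{81}$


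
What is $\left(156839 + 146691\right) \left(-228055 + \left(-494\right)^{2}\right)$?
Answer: $4850712930$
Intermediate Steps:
$\left(156839 + 146691\right) \left(-228055 + \left(-494\right)^{2}\right) = 303530 \left(-228055 + 244036\right) = 303530 \cdot 15981 = 4850712930$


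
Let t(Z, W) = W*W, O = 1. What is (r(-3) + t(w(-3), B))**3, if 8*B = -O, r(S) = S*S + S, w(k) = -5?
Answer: 57066625/262144 ≈ 217.69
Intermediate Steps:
r(S) = S + S**2 (r(S) = S**2 + S = S + S**2)
B = -1/8 (B = (-1*1)/8 = (1/8)*(-1) = -1/8 ≈ -0.12500)
t(Z, W) = W**2
(r(-3) + t(w(-3), B))**3 = (-3*(1 - 3) + (-1/8)**2)**3 = (-3*(-2) + 1/64)**3 = (6 + 1/64)**3 = (385/64)**3 = 57066625/262144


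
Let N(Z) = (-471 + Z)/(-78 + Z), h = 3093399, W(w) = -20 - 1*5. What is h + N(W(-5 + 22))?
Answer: 318620593/103 ≈ 3.0934e+6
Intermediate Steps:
W(w) = -25 (W(w) = -20 - 5 = -25)
N(Z) = (-471 + Z)/(-78 + Z)
h + N(W(-5 + 22)) = 3093399 + (-471 - 25)/(-78 - 25) = 3093399 - 496/(-103) = 3093399 - 1/103*(-496) = 3093399 + 496/103 = 318620593/103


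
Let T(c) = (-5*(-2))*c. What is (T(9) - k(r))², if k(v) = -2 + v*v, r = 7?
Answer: 1849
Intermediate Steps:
k(v) = -2 + v²
T(c) = 10*c
(T(9) - k(r))² = (10*9 - (-2 + 7²))² = (90 - (-2 + 49))² = (90 - 1*47)² = (90 - 47)² = 43² = 1849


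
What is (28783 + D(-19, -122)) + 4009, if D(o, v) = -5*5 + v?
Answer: 32645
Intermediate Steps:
D(o, v) = -25 + v
(28783 + D(-19, -122)) + 4009 = (28783 + (-25 - 122)) + 4009 = (28783 - 147) + 4009 = 28636 + 4009 = 32645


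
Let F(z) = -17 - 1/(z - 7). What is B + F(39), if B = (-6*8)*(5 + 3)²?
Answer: -98849/32 ≈ -3089.0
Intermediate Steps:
B = -3072 (B = -48*8² = -48*64 = -3072)
F(z) = -17 - 1/(-7 + z)
B + F(39) = -3072 + (118 - 17*39)/(-7 + 39) = -3072 + (118 - 663)/32 = -3072 + (1/32)*(-545) = -3072 - 545/32 = -98849/32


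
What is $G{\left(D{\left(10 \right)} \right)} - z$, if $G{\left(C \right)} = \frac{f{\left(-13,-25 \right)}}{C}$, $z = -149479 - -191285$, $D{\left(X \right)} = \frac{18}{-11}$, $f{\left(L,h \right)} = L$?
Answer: $- \frac{752365}{18} \approx -41798.0$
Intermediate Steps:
$D{\left(X \right)} = - \frac{18}{11}$ ($D{\left(X \right)} = 18 \left(- \frac{1}{11}\right) = - \frac{18}{11}$)
$z = 41806$ ($z = -149479 + 191285 = 41806$)
$G{\left(C \right)} = - \frac{13}{C}$
$G{\left(D{\left(10 \right)} \right)} - z = - \frac{13}{- \frac{18}{11}} - 41806 = \left(-13\right) \left(- \frac{11}{18}\right) - 41806 = \frac{143}{18} - 41806 = - \frac{752365}{18}$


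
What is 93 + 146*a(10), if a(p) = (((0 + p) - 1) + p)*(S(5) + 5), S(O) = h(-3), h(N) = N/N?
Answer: 16737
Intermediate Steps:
h(N) = 1
S(O) = 1
a(p) = -6 + 12*p (a(p) = (((0 + p) - 1) + p)*(1 + 5) = ((p - 1) + p)*6 = ((-1 + p) + p)*6 = (-1 + 2*p)*6 = -6 + 12*p)
93 + 146*a(10) = 93 + 146*(-6 + 12*10) = 93 + 146*(-6 + 120) = 93 + 146*114 = 93 + 16644 = 16737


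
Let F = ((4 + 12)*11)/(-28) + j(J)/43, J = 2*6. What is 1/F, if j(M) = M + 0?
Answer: -301/1808 ≈ -0.16648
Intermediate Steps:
J = 12
j(M) = M
F = -1808/301 (F = ((4 + 12)*11)/(-28) + 12/43 = (16*11)*(-1/28) + 12*(1/43) = 176*(-1/28) + 12/43 = -44/7 + 12/43 = -1808/301 ≈ -6.0066)
1/F = 1/(-1808/301) = -301/1808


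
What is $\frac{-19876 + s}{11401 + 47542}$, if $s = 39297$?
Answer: $\frac{19421}{58943} \approx 0.32949$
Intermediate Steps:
$\frac{-19876 + s}{11401 + 47542} = \frac{-19876 + 39297}{11401 + 47542} = \frac{19421}{58943}$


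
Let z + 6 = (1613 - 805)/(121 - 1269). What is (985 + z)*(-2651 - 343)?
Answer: -840628374/287 ≈ -2.9290e+6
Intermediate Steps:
z = -1924/287 (z = -6 + (1613 - 805)/(121 - 1269) = -6 + 808/(-1148) = -6 + 808*(-1/1148) = -6 - 202/287 = -1924/287 ≈ -6.7038)
(985 + z)*(-2651 - 343) = (985 - 1924/287)*(-2651 - 343) = (280771/287)*(-2994) = -840628374/287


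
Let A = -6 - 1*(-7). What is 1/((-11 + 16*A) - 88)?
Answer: -1/83 ≈ -0.012048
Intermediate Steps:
A = 1 (A = -6 + 7 = 1)
1/((-11 + 16*A) - 88) = 1/((-11 + 16*1) - 88) = 1/((-11 + 16) - 88) = 1/(5 - 88) = 1/(-83) = -1/83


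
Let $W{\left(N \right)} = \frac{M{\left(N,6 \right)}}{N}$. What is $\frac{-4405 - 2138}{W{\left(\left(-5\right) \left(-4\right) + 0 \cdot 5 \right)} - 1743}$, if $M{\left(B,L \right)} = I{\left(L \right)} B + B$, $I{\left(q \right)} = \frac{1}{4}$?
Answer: $\frac{26172}{6967} \approx 3.7566$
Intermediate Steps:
$I{\left(q \right)} = \frac{1}{4}$
$M{\left(B,L \right)} = \frac{5 B}{4}$ ($M{\left(B,L \right)} = \frac{B}{4} + B = \frac{5 B}{4}$)
$W{\left(N \right)} = \frac{5}{4}$ ($W{\left(N \right)} = \frac{\frac{5}{4} N}{N} = \frac{5}{4}$)
$\frac{-4405 - 2138}{W{\left(\left(-5\right) \left(-4\right) + 0 \cdot 5 \right)} - 1743} = \frac{-4405 - 2138}{\frac{5}{4} - 1743} = - \frac{6543}{- \frac{6967}{4}} = \left(-6543\right) \left(- \frac{4}{6967}\right) = \frac{26172}{6967}$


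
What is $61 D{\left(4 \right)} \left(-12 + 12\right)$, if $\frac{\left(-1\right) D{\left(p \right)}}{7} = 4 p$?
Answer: $0$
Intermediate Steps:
$D{\left(p \right)} = - 28 p$ ($D{\left(p \right)} = - 7 \cdot 4 p = - 28 p$)
$61 D{\left(4 \right)} \left(-12 + 12\right) = 61 \left(\left(-28\right) 4\right) \left(-12 + 12\right) = 61 \left(-112\right) 0 = \left(-6832\right) 0 = 0$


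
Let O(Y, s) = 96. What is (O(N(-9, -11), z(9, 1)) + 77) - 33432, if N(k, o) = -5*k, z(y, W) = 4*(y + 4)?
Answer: -33259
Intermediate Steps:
z(y, W) = 16 + 4*y (z(y, W) = 4*(4 + y) = 16 + 4*y)
(O(N(-9, -11), z(9, 1)) + 77) - 33432 = (96 + 77) - 33432 = 173 - 33432 = -33259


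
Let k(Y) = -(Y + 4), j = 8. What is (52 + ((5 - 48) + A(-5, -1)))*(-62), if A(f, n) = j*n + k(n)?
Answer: 124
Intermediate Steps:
k(Y) = -4 - Y (k(Y) = -(4 + Y) = -4 - Y)
A(f, n) = -4 + 7*n (A(f, n) = 8*n + (-4 - n) = -4 + 7*n)
(52 + ((5 - 48) + A(-5, -1)))*(-62) = (52 + ((5 - 48) + (-4 + 7*(-1))))*(-62) = (52 + (-43 + (-4 - 7)))*(-62) = (52 + (-43 - 11))*(-62) = (52 - 54)*(-62) = -2*(-62) = 124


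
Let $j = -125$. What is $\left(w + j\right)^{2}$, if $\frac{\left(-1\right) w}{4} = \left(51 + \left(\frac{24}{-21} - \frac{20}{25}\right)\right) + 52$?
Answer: $\frac{343101529}{1225} \approx 2.8008 \cdot 10^{5}$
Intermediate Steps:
$w = - \frac{14148}{35}$ ($w = - 4 \left(\left(51 + \left(\frac{24}{-21} - \frac{20}{25}\right)\right) + 52\right) = - 4 \left(\left(51 + \left(24 \left(- \frac{1}{21}\right) - \frac{4}{5}\right)\right) + 52\right) = - 4 \left(\left(51 - \frac{68}{35}\right) + 52\right) = - 4 \left(\frac{1717}{35} + 52\right) = \left(-4\right) \frac{3537}{35} = - \frac{14148}{35} \approx -404.23$)
$\left(w + j\right)^{2} = \left(- \frac{14148}{35} - 125\right)^{2} = \left(- \frac{18523}{35}\right)^{2} = \frac{343101529}{1225}$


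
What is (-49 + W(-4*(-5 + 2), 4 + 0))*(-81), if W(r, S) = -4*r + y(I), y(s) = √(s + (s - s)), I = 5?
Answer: 7857 - 81*√5 ≈ 7675.9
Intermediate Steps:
y(s) = √s (y(s) = √(s + 0) = √s)
W(r, S) = √5 - 4*r (W(r, S) = -4*r + √5 = √5 - 4*r)
(-49 + W(-4*(-5 + 2), 4 + 0))*(-81) = (-49 + (√5 - (-16)*(-5 + 2)))*(-81) = (-49 + (√5 - (-16)*(-3)))*(-81) = (-49 + (√5 - 4*12))*(-81) = (-49 + (√5 - 48))*(-81) = (-49 + (-48 + √5))*(-81) = (-97 + √5)*(-81) = 7857 - 81*√5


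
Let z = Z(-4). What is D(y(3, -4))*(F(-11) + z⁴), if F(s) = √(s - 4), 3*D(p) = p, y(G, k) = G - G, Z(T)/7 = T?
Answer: 0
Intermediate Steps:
Z(T) = 7*T
y(G, k) = 0
z = -28 (z = 7*(-4) = -28)
D(p) = p/3
F(s) = √(-4 + s)
D(y(3, -4))*(F(-11) + z⁴) = ((⅓)*0)*(√(-4 - 11) + (-28)⁴) = 0*(√(-15) + 614656) = 0*(I*√15 + 614656) = 0*(614656 + I*√15) = 0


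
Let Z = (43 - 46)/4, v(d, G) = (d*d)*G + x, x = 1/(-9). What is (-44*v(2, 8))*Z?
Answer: 3157/3 ≈ 1052.3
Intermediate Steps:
x = -1/9 ≈ -0.11111
v(d, G) = -1/9 + G*d**2 (v(d, G) = (d*d)*G - 1/9 = d**2*G - 1/9 = G*d**2 - 1/9 = -1/9 + G*d**2)
Z = -3/4 (Z = -3*1/4 = -3/4 ≈ -0.75000)
(-44*v(2, 8))*Z = -44*(-1/9 + 8*2**2)*(-3/4) = -44*(-1/9 + 8*4)*(-3/4) = -44*(-1/9 + 32)*(-3/4) = -44*287/9*(-3/4) = -12628/9*(-3/4) = 3157/3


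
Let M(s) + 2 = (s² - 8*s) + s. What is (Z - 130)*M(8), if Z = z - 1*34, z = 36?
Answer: -768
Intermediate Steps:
M(s) = -2 + s² - 7*s (M(s) = -2 + ((s² - 8*s) + s) = -2 + (s² - 7*s) = -2 + s² - 7*s)
Z = 2 (Z = 36 - 1*34 = 36 - 34 = 2)
(Z - 130)*M(8) = (2 - 130)*(-2 + 8² - 7*8) = -128*(-2 + 64 - 56) = -128*6 = -768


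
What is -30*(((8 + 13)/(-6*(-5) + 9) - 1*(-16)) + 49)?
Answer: -25560/13 ≈ -1966.2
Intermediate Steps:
-30*(((8 + 13)/(-6*(-5) + 9) - 1*(-16)) + 49) = -30*((21/(30 + 9) + 16) + 49) = -30*((21/39 + 16) + 49) = -30*((21*(1/39) + 16) + 49) = -30*((7/13 + 16) + 49) = -30*(215/13 + 49) = -30*852/13 = -25560/13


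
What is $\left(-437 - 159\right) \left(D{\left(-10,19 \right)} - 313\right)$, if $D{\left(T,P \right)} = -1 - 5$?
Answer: $190124$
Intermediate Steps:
$D{\left(T,P \right)} = -6$
$\left(-437 - 159\right) \left(D{\left(-10,19 \right)} - 313\right) = \left(-437 - 159\right) \left(-6 - 313\right) = \left(-596\right) \left(-319\right) = 190124$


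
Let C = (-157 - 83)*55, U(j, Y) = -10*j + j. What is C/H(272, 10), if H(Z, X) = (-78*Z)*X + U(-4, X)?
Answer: 100/1607 ≈ 0.062228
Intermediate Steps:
U(j, Y) = -9*j
H(Z, X) = 36 - 78*X*Z (H(Z, X) = (-78*Z)*X - 9*(-4) = -78*X*Z + 36 = 36 - 78*X*Z)
C = -13200 (C = -240*55 = -13200)
C/H(272, 10) = -13200/(36 - 78*10*272) = -13200/(36 - 212160) = -13200/(-212124) = -13200*(-1/212124) = 100/1607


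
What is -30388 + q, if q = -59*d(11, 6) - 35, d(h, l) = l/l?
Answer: -30482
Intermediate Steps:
d(h, l) = 1
q = -94 (q = -59*1 - 35 = -59 - 35 = -94)
-30388 + q = -30388 - 94 = -30482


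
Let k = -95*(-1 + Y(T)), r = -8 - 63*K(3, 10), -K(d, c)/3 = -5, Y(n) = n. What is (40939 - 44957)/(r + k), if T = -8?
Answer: 41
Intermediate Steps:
K(d, c) = 15 (K(d, c) = -3*(-5) = 15)
r = -953 (r = -8 - 63*15 = -8 - 945 = -953)
k = 855 (k = -95*(-1 - 8) = -95*(-9) = 855)
(40939 - 44957)/(r + k) = (40939 - 44957)/(-953 + 855) = -4018/(-98) = -4018*(-1/98) = 41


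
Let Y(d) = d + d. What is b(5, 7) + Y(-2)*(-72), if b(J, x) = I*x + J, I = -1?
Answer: 286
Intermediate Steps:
b(J, x) = J - x (b(J, x) = -x + J = J - x)
Y(d) = 2*d
b(5, 7) + Y(-2)*(-72) = (5 - 1*7) + (2*(-2))*(-72) = (5 - 7) - 4*(-72) = -2 + 288 = 286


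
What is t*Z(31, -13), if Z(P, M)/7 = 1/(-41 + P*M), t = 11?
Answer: -77/444 ≈ -0.17342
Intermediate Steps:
Z(P, M) = 7/(-41 + M*P) (Z(P, M) = 7/(-41 + P*M) = 7/(-41 + M*P))
t*Z(31, -13) = 11*(7/(-41 - 13*31)) = 11*(7/(-41 - 403)) = 11*(7/(-444)) = 11*(7*(-1/444)) = 11*(-7/444) = -77/444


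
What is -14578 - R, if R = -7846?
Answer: -6732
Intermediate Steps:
-14578 - R = -14578 - 1*(-7846) = -14578 + 7846 = -6732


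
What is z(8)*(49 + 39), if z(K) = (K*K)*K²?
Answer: 360448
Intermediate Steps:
z(K) = K⁴ (z(K) = K²*K² = K⁴)
z(8)*(49 + 39) = 8⁴*(49 + 39) = 4096*88 = 360448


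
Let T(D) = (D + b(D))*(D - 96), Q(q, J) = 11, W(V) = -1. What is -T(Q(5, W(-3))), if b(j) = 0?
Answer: 935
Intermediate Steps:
T(D) = D*(-96 + D) (T(D) = (D + 0)*(D - 96) = D*(-96 + D))
-T(Q(5, W(-3))) = -11*(-96 + 11) = -11*(-85) = -1*(-935) = 935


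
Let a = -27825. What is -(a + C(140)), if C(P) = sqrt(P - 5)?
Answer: 27825 - 3*sqrt(15) ≈ 27813.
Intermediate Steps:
C(P) = sqrt(-5 + P)
-(a + C(140)) = -(-27825 + sqrt(-5 + 140)) = -(-27825 + sqrt(135)) = -(-27825 + 3*sqrt(15)) = 27825 - 3*sqrt(15)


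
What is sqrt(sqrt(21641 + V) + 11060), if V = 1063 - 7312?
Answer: 2*sqrt(2765 + sqrt(962)) ≈ 105.75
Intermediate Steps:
V = -6249
sqrt(sqrt(21641 + V) + 11060) = sqrt(sqrt(21641 - 6249) + 11060) = sqrt(sqrt(15392) + 11060) = sqrt(4*sqrt(962) + 11060) = sqrt(11060 + 4*sqrt(962))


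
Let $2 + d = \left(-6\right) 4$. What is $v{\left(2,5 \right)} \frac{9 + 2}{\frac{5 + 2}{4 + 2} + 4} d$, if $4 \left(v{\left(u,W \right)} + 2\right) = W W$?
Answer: $- \frac{7293}{31} \approx -235.26$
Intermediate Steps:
$v{\left(u,W \right)} = -2 + \frac{W^{2}}{4}$ ($v{\left(u,W \right)} = -2 + \frac{W W}{4} = -2 + \frac{W^{2}}{4}$)
$d = -26$ ($d = -2 - 24 = -26$)
$v{\left(2,5 \right)} \frac{9 + 2}{\frac{5 + 2}{4 + 2} + 4} d = \left(-2 + \frac{5^{2}}{4}\right) \frac{9 + 2}{\frac{5 + 2}{4 + 2} + 4} \left(-26\right) = \left(-2 + \frac{1}{4} \cdot 25\right) \frac{11}{\frac{7}{6} + 4} \left(-26\right) = \left(-2 + \frac{25}{4}\right) \frac{11}{7 \cdot \frac{1}{6} + 4} \left(-26\right) = \frac{17 \frac{11}{\frac{7}{6} + 4}}{4} \left(-26\right) = \frac{17 \frac{11}{\frac{31}{6}}}{4} \left(-26\right) = \frac{17 \cdot 11 \cdot \frac{6}{31}}{4} \left(-26\right) = \frac{17}{4} \cdot \frac{66}{31} \left(-26\right) = \frac{561}{62} \left(-26\right) = - \frac{7293}{31}$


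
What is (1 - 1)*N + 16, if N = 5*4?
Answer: 16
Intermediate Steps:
N = 20
(1 - 1)*N + 16 = (1 - 1)*20 + 16 = 0*20 + 16 = 0 + 16 = 16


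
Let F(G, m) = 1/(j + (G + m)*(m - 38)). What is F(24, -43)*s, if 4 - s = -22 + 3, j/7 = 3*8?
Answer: 23/1707 ≈ 0.013474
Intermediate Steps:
j = 168 (j = 7*(3*8) = 7*24 = 168)
F(G, m) = 1/(168 + (-38 + m)*(G + m)) (F(G, m) = 1/(168 + (G + m)*(m - 38)) = 1/(168 + (G + m)*(-38 + m)) = 1/(168 + (-38 + m)*(G + m)))
s = 23 (s = 4 - (-22 + 3) = 4 - 1*(-19) = 4 + 19 = 23)
F(24, -43)*s = 23/(168 + (-43)**2 - 38*24 - 38*(-43) + 24*(-43)) = 23/(168 + 1849 - 912 + 1634 - 1032) = 23/1707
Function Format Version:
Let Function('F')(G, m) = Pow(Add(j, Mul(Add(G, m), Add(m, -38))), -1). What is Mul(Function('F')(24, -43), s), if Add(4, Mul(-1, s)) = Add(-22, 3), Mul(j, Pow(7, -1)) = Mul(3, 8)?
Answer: Rational(23, 1707) ≈ 0.013474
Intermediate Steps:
j = 168 (j = Mul(7, Mul(3, 8)) = Mul(7, 24) = 168)
Function('F')(G, m) = Pow(Add(168, Mul(Add(-38, m), Add(G, m))), -1) (Function('F')(G, m) = Pow(Add(168, Mul(Add(G, m), Add(m, -38))), -1) = Pow(Add(168, Mul(Add(G, m), Add(-38, m))), -1) = Pow(Add(168, Mul(Add(-38, m), Add(G, m))), -1))
s = 23 (s = Add(4, Mul(-1, Add(-22, 3))) = Add(4, Mul(-1, -19)) = Add(4, 19) = 23)
Mul(Function('F')(24, -43), s) = Mul(Pow(Add(168, Pow(-43, 2), Mul(-38, 24), Mul(-38, -43), Mul(24, -43)), -1), 23) = Mul(Pow(Add(168, 1849, -912, 1634, -1032), -1), 23) = Mul(Pow(1707, -1), 23) = Mul(Rational(1, 1707), 23) = Rational(23, 1707)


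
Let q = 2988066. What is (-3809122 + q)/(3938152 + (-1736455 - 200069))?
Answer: -205264/500407 ≈ -0.41019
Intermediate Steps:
(-3809122 + q)/(3938152 + (-1736455 - 200069)) = (-3809122 + 2988066)/(3938152 + (-1736455 - 200069)) = -821056/(3938152 - 1936524) = -821056/2001628 = -821056*1/2001628 = -205264/500407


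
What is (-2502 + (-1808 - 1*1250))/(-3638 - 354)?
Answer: 695/499 ≈ 1.3928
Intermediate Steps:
(-2502 + (-1808 - 1*1250))/(-3638 - 354) = (-2502 + (-1808 - 1250))/(-3992) = (-2502 - 3058)*(-1/3992) = -5560*(-1/3992) = 695/499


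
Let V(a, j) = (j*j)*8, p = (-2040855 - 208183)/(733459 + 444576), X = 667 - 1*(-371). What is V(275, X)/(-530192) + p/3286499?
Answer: -2085722014571855936/128293568718721705 ≈ -16.257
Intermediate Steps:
X = 1038 (X = 667 + 371 = 1038)
p = -2249038/1178035 ≈ -1.9091
V(a, j) = 8*j**2 (V(a, j) = j**2*8 = 8*j**2)
V(275, X)/(-530192) + p/3286499 = (8*1038**2)/(-530192) - 2249038/1178035/3286499 = (8*1077444)*(-1/530192) - 2249038/1178035*1/3286499 = 8619552*(-1/530192) - 2249038/3871610849465 = -538722/33137 - 2249038/3871610849465 = -2085722014571855936/128293568718721705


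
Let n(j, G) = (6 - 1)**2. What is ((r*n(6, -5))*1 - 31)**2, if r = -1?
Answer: 3136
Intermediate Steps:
n(j, G) = 25 (n(j, G) = 5**2 = 25)
((r*n(6, -5))*1 - 31)**2 = (-1*25*1 - 31)**2 = (-25*1 - 31)**2 = (-25 - 31)**2 = (-56)**2 = 3136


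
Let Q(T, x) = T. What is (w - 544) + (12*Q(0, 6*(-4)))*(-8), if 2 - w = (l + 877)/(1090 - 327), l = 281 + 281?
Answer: -414985/763 ≈ -543.89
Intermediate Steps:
l = 562
w = 87/763 (w = 2 - (562 + 877)/(1090 - 327) = 2 - 1439/763 = 87/763 ≈ 0.11402)
(w - 544) + (12*Q(0, 6*(-4)))*(-8) = (87/763 - 544) + (12*0)*(-8) = -414985/763 + 0*(-8) = -414985/763 + 0 = -414985/763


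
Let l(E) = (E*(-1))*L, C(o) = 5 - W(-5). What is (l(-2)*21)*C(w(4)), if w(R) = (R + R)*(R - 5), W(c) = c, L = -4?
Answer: -1680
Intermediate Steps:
w(R) = 2*R*(-5 + R) (w(R) = (2*R)*(-5 + R) = 2*R*(-5 + R))
C(o) = 10 (C(o) = 5 - 1*(-5) = 5 + 5 = 10)
l(E) = 4*E (l(E) = (E*(-1))*(-4) = -E*(-4) = 4*E)
(l(-2)*21)*C(w(4)) = ((4*(-2))*21)*10 = -8*21*10 = -168*10 = -1680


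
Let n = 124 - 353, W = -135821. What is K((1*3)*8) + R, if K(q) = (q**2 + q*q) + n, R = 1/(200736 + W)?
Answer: 59916546/64915 ≈ 923.00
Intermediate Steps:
R = 1/64915 (R = 1/(200736 - 135821) = 1/64915 ≈ 1.5405e-5)
n = -229
K(q) = -229 + 2*q**2 (K(q) = (q**2 + q*q) - 229 = (q**2 + q**2) - 229 = 2*q**2 - 229 = -229 + 2*q**2)
K((1*3)*8) + R = (-229 + 2*((1*3)*8)**2) + 1/64915 = (-229 + 2*(3*8)**2) + 1/64915 = (-229 + 2*24**2) + 1/64915 = (-229 + 2*576) + 1/64915 = (-229 + 1152) + 1/64915 = 923 + 1/64915 = 59916546/64915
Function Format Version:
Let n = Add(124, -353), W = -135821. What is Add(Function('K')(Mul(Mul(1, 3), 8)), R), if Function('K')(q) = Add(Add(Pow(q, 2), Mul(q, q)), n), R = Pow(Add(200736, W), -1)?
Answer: Rational(59916546, 64915) ≈ 923.00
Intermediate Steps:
R = Rational(1, 64915) (R = Pow(Add(200736, -135821), -1) = Pow(64915, -1) = Rational(1, 64915) ≈ 1.5405e-5)
n = -229
Function('K')(q) = Add(-229, Mul(2, Pow(q, 2))) (Function('K')(q) = Add(Add(Pow(q, 2), Mul(q, q)), -229) = Add(Add(Pow(q, 2), Pow(q, 2)), -229) = Add(Mul(2, Pow(q, 2)), -229) = Add(-229, Mul(2, Pow(q, 2))))
Add(Function('K')(Mul(Mul(1, 3), 8)), R) = Add(Add(-229, Mul(2, Pow(Mul(Mul(1, 3), 8), 2))), Rational(1, 64915)) = Add(Add(-229, Mul(2, Pow(Mul(3, 8), 2))), Rational(1, 64915)) = Add(Add(-229, Mul(2, Pow(24, 2))), Rational(1, 64915)) = Add(Add(-229, Mul(2, 576)), Rational(1, 64915)) = Add(Add(-229, 1152), Rational(1, 64915)) = Add(923, Rational(1, 64915)) = Rational(59916546, 64915)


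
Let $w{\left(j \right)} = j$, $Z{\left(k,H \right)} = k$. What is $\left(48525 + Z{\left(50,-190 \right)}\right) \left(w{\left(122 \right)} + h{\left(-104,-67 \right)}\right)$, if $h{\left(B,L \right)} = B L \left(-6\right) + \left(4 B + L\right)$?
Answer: $-2048359175$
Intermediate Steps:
$h{\left(B,L \right)} = L + 4 B - 6 B L$ ($h{\left(B,L \right)} = - 6 B L + \left(L + 4 B\right) = L + 4 B - 6 B L$)
$\left(48525 + Z{\left(50,-190 \right)}\right) \left(w{\left(122 \right)} + h{\left(-104,-67 \right)}\right) = \left(48525 + 50\right) \left(122 - \left(483 + 41808\right)\right) = 48575 \left(122 - 42291\right) = 48575 \left(-42169\right) = -2048359175$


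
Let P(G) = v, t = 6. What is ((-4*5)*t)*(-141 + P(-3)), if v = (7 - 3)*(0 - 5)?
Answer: 19320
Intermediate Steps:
v = -20 (v = 4*(-5) = -20)
P(G) = -20
((-4*5)*t)*(-141 + P(-3)) = (-4*5*6)*(-141 - 20) = -20*6*(-161) = -120*(-161) = 19320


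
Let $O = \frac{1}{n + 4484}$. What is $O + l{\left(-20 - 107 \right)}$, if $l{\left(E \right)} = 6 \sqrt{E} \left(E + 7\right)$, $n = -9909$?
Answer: $- \frac{1}{5425} - 720 i \sqrt{127} \approx -0.00018433 - 8114.0 i$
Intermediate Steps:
$l{\left(E \right)} = 6 \sqrt{E} \left(7 + E\right)$
$O = - \frac{1}{5425}$ ($O = \frac{1}{-9909 + 4484} = \frac{1}{-5425} = - \frac{1}{5425} \approx -0.00018433$)
$O + l{\left(-20 - 107 \right)} = - \frac{1}{5425} + 6 \sqrt{-20 - 107} \left(7 - 127\right) = - \frac{1}{5425} + 6 \sqrt{-127} \left(7 - 127\right) = - \frac{1}{5425} + 6 i \sqrt{127} \left(-120\right) = - \frac{1}{5425} - 720 i \sqrt{127}$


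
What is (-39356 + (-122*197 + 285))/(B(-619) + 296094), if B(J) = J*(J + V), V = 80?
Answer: -12621/125947 ≈ -0.10021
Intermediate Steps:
B(J) = J*(80 + J) (B(J) = J*(J + 80) = J*(80 + J))
(-39356 + (-122*197 + 285))/(B(-619) + 296094) = (-39356 + (-122*197 + 285))/(-619*(80 - 619) + 296094) = (-39356 + (-24034 + 285))/(-619*(-539) + 296094) = (-39356 - 23749)/(333641 + 296094) = -63105/629735 = -63105*1/629735 = -12621/125947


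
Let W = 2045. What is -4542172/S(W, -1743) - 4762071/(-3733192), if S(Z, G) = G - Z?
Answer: 4243709724493/3535332824 ≈ 1200.4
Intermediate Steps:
-4542172/S(W, -1743) - 4762071/(-3733192) = -4542172/(-1743 - 1*2045) - 4762071/(-3733192) = -4542172/(-1743 - 2045) - 4762071*(-1/3733192) = -4542172/(-3788) + 4762071/3733192 = -4542172*(-1/3788) + 4762071/3733192 = 1135543/947 + 4762071/3733192 = 4243709724493/3535332824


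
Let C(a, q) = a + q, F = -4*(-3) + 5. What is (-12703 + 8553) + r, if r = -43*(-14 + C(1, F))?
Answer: -4322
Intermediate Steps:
F = 17 (F = 12 + 5 = 17)
r = -172 (r = -43*(-14 + (1 + 17)) = -43*(-14 + 18) = -43*4 = -172)
(-12703 + 8553) + r = (-12703 + 8553) - 172 = -4150 - 172 = -4322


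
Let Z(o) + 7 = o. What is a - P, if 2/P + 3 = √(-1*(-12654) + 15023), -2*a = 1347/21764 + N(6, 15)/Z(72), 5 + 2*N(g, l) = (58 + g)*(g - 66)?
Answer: 57761268203/3914081288 - √27677/13834 ≈ 14.745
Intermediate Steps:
N(g, l) = -5/2 + (-66 + g)*(58 + g)/2 (N(g, l) = -5/2 + ((58 + g)*(g - 66))/2 = -5/2 + ((58 + g)*(-66 + g))/2 = -5/2 + ((-66 + g)*(58 + g))/2 = -5/2 + (-66 + g)*(58 + g)/2)
Z(o) = -7 + o
a = 8350747/565864 (a = -(1347/21764 + (-3833/2 + (½)*6² - 4*6)/(-7 + 72))/2 = -(1347*(1/21764) + (-3833/2 + (½)*36 - 24)/65)/2 = -(1347/21764 + (-3833/2 + 18 - 24)*(1/65))/2 = -(1347/21764 - 3845/2*1/65)/2 = -(1347/21764 - 769/26)/2 = -½*(-8350747/282932) = 8350747/565864 ≈ 14.758)
P = 2/(-3 + √27677) (P = 2/(-3 + √(-1*(-12654) + 15023)) = 2/(-3 + √(12654 + 15023)) = 2/(-3 + √27677) ≈ 0.012243)
a - P = 8350747/565864 - (3/13834 + √27677/13834) = 8350747/565864 + (-3/13834 - √27677/13834) = 57761268203/3914081288 - √27677/13834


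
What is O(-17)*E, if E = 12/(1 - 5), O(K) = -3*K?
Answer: -153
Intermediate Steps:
E = -3 (E = 12/(-4) = 12*(-¼) = -3)
O(-17)*E = -3*(-17)*(-3) = 51*(-3) = -153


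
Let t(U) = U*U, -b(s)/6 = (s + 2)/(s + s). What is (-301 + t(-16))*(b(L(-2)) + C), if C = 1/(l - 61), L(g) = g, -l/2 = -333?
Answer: -9/121 ≈ -0.074380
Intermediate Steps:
l = 666 (l = -2*(-333) = 666)
b(s) = -3*(2 + s)/s (b(s) = -6*(s + 2)/(s + s) = -6*(2 + s)/(2*s) = -6*(2 + s)*1/(2*s) = -3*(2 + s)/s)
t(U) = U**2
C = 1/605 (C = 1/(666 - 61) = 1/605 ≈ 0.0016529)
(-301 + t(-16))*(b(L(-2)) + C) = (-301 + (-16)**2)*((-3 - 6/(-2)) + 1/605) = (-301 + 256)*((-3 - 6*(-1/2)) + 1/605) = -45*((-3 + 3) + 1/605) = -45*(0 + 1/605) = -45*1/605 = -9/121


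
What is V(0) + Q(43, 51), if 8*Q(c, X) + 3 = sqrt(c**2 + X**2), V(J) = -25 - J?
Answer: -203/8 + 5*sqrt(178)/8 ≈ -17.036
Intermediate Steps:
Q(c, X) = -3/8 + sqrt(X**2 + c**2)/8 (Q(c, X) = -3/8 + sqrt(c**2 + X**2)/8 = -3/8 + sqrt(X**2 + c**2)/8)
V(0) + Q(43, 51) = (-25 - 1*0) + (-3/8 + sqrt(51**2 + 43**2)/8) = (-25 + 0) + (-3/8 + sqrt(2601 + 1849)/8) = -25 + (-3/8 + sqrt(4450)/8) = -25 + (-3/8 + (5*sqrt(178))/8) = -25 + (-3/8 + 5*sqrt(178)/8) = -203/8 + 5*sqrt(178)/8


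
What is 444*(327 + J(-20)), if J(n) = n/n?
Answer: 145632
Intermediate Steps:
J(n) = 1
444*(327 + J(-20)) = 444*(327 + 1) = 444*328 = 145632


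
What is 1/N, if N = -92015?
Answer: -1/92015 ≈ -1.0868e-5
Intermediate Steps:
1/N = 1/(-92015) = -1/92015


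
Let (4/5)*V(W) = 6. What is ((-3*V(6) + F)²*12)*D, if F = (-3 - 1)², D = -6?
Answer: -3042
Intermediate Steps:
V(W) = 15/2 (V(W) = (5/4)*6 = 15/2)
F = 16 (F = (-4)² = 16)
((-3*V(6) + F)²*12)*D = ((-3*15/2 + 16)²*12)*(-6) = ((-45/2 + 16)²*12)*(-6) = ((-13/2)²*12)*(-6) = ((169/4)*12)*(-6) = 507*(-6) = -3042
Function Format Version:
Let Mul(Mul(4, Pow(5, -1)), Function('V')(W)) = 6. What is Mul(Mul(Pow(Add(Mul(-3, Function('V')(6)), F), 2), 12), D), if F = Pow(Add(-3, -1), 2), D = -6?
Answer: -3042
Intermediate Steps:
Function('V')(W) = Rational(15, 2) (Function('V')(W) = Mul(Rational(5, 4), 6) = Rational(15, 2))
F = 16 (F = Pow(-4, 2) = 16)
Mul(Mul(Pow(Add(Mul(-3, Function('V')(6)), F), 2), 12), D) = Mul(Mul(Pow(Add(Mul(-3, Rational(15, 2)), 16), 2), 12), -6) = Mul(Mul(Pow(Add(Rational(-45, 2), 16), 2), 12), -6) = Mul(Mul(Pow(Rational(-13, 2), 2), 12), -6) = Mul(Mul(Rational(169, 4), 12), -6) = Mul(507, -6) = -3042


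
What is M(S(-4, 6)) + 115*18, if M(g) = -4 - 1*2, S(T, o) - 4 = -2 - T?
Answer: 2064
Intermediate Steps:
S(T, o) = 2 - T (S(T, o) = 4 + (-2 - T) = 2 - T)
M(g) = -6 (M(g) = -4 - 2 = -6)
M(S(-4, 6)) + 115*18 = -6 + 115*18 = -6 + 2070 = 2064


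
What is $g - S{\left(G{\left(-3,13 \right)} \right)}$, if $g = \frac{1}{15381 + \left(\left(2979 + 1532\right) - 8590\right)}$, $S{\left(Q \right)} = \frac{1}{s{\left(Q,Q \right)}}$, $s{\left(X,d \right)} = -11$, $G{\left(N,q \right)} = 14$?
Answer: $\frac{11313}{124322} \approx 0.090998$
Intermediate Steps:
$S{\left(Q \right)} = - \frac{1}{11}$ ($S{\left(Q \right)} = \frac{1}{-11} = - \frac{1}{11}$)
$g = \frac{1}{11302}$ ($g = \frac{1}{15381 + \left(4511 - 8590\right)} = \frac{1}{15381 - 4079} = \frac{1}{11302} \approx 8.848 \cdot 10^{-5}$)
$g - S{\left(G{\left(-3,13 \right)} \right)} = \frac{1}{11302} - - \frac{1}{11} = \frac{1}{11302} + \frac{1}{11} = \frac{11313}{124322}$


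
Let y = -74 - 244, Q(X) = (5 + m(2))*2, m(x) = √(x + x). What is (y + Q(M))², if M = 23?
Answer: 92416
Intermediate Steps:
m(x) = √2*√x (m(x) = √(2*x) = √2*√x)
Q(X) = 14 (Q(X) = (5 + √2*√2)*2 = (5 + 2)*2 = 7*2 = 14)
y = -318
(y + Q(M))² = (-318 + 14)² = (-304)² = 92416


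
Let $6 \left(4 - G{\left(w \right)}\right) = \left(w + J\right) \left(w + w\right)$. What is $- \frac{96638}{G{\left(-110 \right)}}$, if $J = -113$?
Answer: $\frac{144957}{12259} \approx 11.825$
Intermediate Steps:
$G{\left(w \right)} = 4 - \frac{w \left(-113 + w\right)}{3}$ ($G{\left(w \right)} = 4 - \frac{\left(w - 113\right) \left(w + w\right)}{6} = 4 - \frac{\left(-113 + w\right) 2 w}{6} = 4 - \frac{2 w \left(-113 + w\right)}{6} = 4 - \frac{w \left(-113 + w\right)}{3}$)
$- \frac{96638}{G{\left(-110 \right)}} = - \frac{96638}{4 - \frac{\left(-110\right)^{2}}{3} + \frac{113}{3} \left(-110\right)} = - \frac{96638}{4 - \frac{12100}{3} - \frac{12430}{3}} = - \frac{96638}{- \frac{24518}{3}} = \left(-96638\right) \left(- \frac{3}{24518}\right) = \frac{144957}{12259}$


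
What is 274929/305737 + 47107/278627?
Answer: 91004995342/85186583099 ≈ 1.0683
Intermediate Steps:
274929/305737 + 47107/278627 = 91004995342/85186583099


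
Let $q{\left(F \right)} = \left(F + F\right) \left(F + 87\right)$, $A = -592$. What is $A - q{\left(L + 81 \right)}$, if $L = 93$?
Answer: $-91420$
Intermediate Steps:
$q{\left(F \right)} = 2 F \left(87 + F\right)$
$A - q{\left(L + 81 \right)} = -592 - 2 \left(93 + 81\right) \left(87 + \left(93 + 81\right)\right) = -592 - 2 \cdot 174 \left(87 + 174\right) = -592 - 2 \cdot 174 \cdot 261 = -592 - 90828 = -91420$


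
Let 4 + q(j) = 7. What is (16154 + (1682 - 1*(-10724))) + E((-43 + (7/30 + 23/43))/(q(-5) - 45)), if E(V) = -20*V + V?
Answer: 1546345699/54180 ≈ 28541.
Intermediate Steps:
q(j) = 3 (q(j) = -4 + 7 = 3)
E(V) = -19*V
(16154 + (1682 - 1*(-10724))) + E((-43 + (7/30 + 23/43))/(q(-5) - 45)) = (16154 + (1682 - 1*(-10724))) - 19*(-43 + (7/30 + 23/43))/(3 - 45) = (16154 + (1682 + 10724)) - 19*(-43 + (7*(1/30) + 23*(1/43)))/(-42) = (16154 + 12406) - 19*(-43 + (7/30 + 23/43))*(-1)/42 = 28560 - 19*(-43 + 991/1290)*(-1)/42 = 28560 - (-1035101)*(-1)/(1290*42) = 28560 - 19*54479/54180 = 28560 - 1035101/54180 = 1546345699/54180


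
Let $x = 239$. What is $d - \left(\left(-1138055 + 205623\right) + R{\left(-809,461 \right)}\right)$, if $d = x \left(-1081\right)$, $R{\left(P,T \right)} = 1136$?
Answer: $672937$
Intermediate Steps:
$d = -258359$ ($d = 239 \left(-1081\right) = -258359$)
$d - \left(\left(-1138055 + 205623\right) + R{\left(-809,461 \right)}\right) = -258359 - \left(\left(-1138055 + 205623\right) + 1136\right) = -258359 - \left(-932432 + 1136\right) = -258359 - -931296 = -258359 + 931296 = 672937$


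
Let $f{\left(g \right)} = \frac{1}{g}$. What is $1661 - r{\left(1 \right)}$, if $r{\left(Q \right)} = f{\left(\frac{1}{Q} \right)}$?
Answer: $1660$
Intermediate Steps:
$r{\left(Q \right)} = Q$ ($r{\left(Q \right)} = \frac{1}{\frac{1}{Q}} = Q$)
$1661 - r{\left(1 \right)} = 1661 - 1 = 1660$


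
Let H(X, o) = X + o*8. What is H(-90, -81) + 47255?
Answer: 46517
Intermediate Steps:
H(X, o) = X + 8*o
H(-90, -81) + 47255 = (-90 + 8*(-81)) + 47255 = (-90 - 648) + 47255 = -738 + 47255 = 46517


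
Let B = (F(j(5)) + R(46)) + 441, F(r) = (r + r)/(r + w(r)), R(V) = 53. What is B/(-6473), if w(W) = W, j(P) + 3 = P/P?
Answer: -495/6473 ≈ -0.076471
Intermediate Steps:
j(P) = -2 (j(P) = -3 + P/P = -3 + 1 = -2)
F(r) = 1 (F(r) = (r + r)/(r + r) = (2*r)/((2*r)) = (2*r)*(1/(2*r)) = 1)
B = 495 (B = (1 + 53) + 441 = 54 + 441 = 495)
B/(-6473) = 495/(-6473) = 495*(-1/6473) = -495/6473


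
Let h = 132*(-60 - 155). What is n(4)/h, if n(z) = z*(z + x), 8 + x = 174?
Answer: -34/1419 ≈ -0.023961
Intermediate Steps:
x = 166 (x = -8 + 174 = 166)
n(z) = z*(166 + z) (n(z) = z*(z + 166) = z*(166 + z))
h = -28380 (h = 132*(-215) = -28380)
n(4)/h = (4*(166 + 4))/(-28380) = (4*170)*(-1/28380) = 680*(-1/28380) = -34/1419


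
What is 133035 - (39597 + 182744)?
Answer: -89306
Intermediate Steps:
133035 - (39597 + 182744) = 133035 - 1*222341 = 133035 - 222341 = -89306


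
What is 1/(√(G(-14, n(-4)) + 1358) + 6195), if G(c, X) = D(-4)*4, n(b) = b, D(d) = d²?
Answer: 2065/12792201 - √158/12792201 ≈ 0.00016044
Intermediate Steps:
G(c, X) = 64 (G(c, X) = (-4)²*4 = 16*4 = 64)
1/(√(G(-14, n(-4)) + 1358) + 6195) = 1/(√(64 + 1358) + 6195) = 1/(√1422 + 6195) = 1/(3*√158 + 6195) = 1/(6195 + 3*√158)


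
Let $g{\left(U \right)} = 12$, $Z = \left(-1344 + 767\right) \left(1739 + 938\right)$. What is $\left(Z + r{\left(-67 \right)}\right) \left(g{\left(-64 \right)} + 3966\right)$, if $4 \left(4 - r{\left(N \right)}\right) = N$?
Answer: $- \frac{12288903237}{2} \approx -6.1445 \cdot 10^{9}$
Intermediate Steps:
$r{\left(N \right)} = 4 - \frac{N}{4}$
$Z = -1544629$ ($Z = \left(-577\right) 2677 = -1544629$)
$\left(Z + r{\left(-67 \right)}\right) \left(g{\left(-64 \right)} + 3966\right) = \left(-1544629 + \left(4 - - \frac{67}{4}\right)\right) \left(12 + 3966\right) = \left(-1544629 + \left(4 + \frac{67}{4}\right)\right) 3978 = \left(-1544629 + \frac{83}{4}\right) 3978 = \left(- \frac{6178433}{4}\right) 3978 = - \frac{12288903237}{2}$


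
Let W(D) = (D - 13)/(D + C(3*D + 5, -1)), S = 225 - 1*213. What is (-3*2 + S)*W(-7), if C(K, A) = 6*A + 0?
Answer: 120/13 ≈ 9.2308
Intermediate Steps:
S = 12 (S = 225 - 213 = 12)
C(K, A) = 6*A
W(D) = (-13 + D)/(-6 + D) (W(D) = (D - 13)/(D + 6*(-1)) = (-13 + D)/(D - 6) = (-13 + D)/(-6 + D))
(-3*2 + S)*W(-7) = (-3*2 + 12)*((-13 - 7)/(-6 - 7)) = (-6 + 12)*(-20/(-13)) = 6*(-1/13*(-20)) = 6*(20/13) = 120/13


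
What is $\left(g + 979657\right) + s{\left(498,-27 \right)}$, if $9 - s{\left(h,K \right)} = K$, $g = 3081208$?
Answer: $4060901$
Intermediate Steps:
$s{\left(h,K \right)} = 9 - K$
$\left(g + 979657\right) + s{\left(498,-27 \right)} = \left(3081208 + 979657\right) + \left(9 - -27\right) = 4060865 + \left(9 + 27\right) = 4060865 + 36 = 4060901$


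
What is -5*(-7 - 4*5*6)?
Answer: 635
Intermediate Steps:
-5*(-7 - 4*5*6) = -5*(-7 - 20*6) = -5*(-7 - 120) = -5*(-127) = 635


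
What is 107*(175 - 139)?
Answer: 3852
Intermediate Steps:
107*(175 - 139) = 107*36 = 3852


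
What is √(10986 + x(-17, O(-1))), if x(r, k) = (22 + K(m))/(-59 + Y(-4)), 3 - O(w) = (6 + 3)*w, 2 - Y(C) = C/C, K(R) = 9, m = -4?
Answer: √36955106/58 ≈ 104.81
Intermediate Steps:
Y(C) = 1 (Y(C) = 2 - C/C = 2 - 1*1 = 2 - 1 = 1)
O(w) = 3 - 9*w (O(w) = 3 - (6 + 3)*w = 3 - 9*w)
x(r, k) = -31/58 (x(r, k) = (22 + 9)/(-59 + 1) = 31/(-58) = 31*(-1/58) = -31/58)
√(10986 + x(-17, O(-1))) = √(10986 - 31/58) = √(637157/58) = √36955106/58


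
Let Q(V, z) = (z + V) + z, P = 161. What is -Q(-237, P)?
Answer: -85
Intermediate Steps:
Q(V, z) = V + 2*z (Q(V, z) = (V + z) + z = V + 2*z)
-Q(-237, P) = -(-237 + 2*161) = -(-237 + 322) = -1*85 = -85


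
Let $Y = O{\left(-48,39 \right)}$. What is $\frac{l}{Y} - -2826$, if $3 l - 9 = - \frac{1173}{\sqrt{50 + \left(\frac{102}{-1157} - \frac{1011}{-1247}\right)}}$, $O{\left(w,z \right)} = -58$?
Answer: $\frac{163905}{58} + \frac{391 \sqrt{105584706861257}}{4244526014} \approx 2826.9$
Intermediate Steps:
$Y = -58$
$l = 3 - \frac{391 \sqrt{105584706861257}}{73181483}$ ($l = 3 + \frac{\left(-1173\right) \frac{1}{\sqrt{50 + \left(\frac{102}{-1157} - \frac{1011}{-1247}\right)}}}{3} = 3 + \frac{\left(-1173\right) \frac{1}{\sqrt{50 + \left(102 \left(- \frac{1}{1157}\right) - - \frac{1011}{1247}\right)}}}{3} = 3 + \frac{\left(-1173\right) \frac{1}{\sqrt{50 + \left(- \frac{102}{1157} + \frac{1011}{1247}\right)}}}{3} = 3 + \frac{\left(-1173\right) \frac{1}{\sqrt{50 + \frac{1042533}{1442779}}}}{3} = 3 + \frac{\left(-1173\right) \frac{1}{\sqrt{\frac{73181483}{1442779}}}}{3} = 3 + \frac{\left(-1173\right) \frac{1}{\frac{1}{1442779} \sqrt{105584706861257}}}{3} = 3 + \frac{\left(-1173\right) \frac{\sqrt{105584706861257}}{73181483}}{3} = 3 + \frac{\left(- \frac{1173}{73181483}\right) \sqrt{105584706861257}}{3} = 3 - \frac{391 \sqrt{105584706861257}}{73181483} \approx -51.9$)
$\frac{l}{Y} - -2826 = \frac{3 - \frac{391 \sqrt{105584706861257}}{73181483}}{-58} - -2826 = \left(3 - \frac{391 \sqrt{105584706861257}}{73181483}\right) \left(- \frac{1}{58}\right) + 2826 = \left(- \frac{3}{58} + \frac{391 \sqrt{105584706861257}}{4244526014}\right) + 2826 = \frac{163905}{58} + \frac{391 \sqrt{105584706861257}}{4244526014}$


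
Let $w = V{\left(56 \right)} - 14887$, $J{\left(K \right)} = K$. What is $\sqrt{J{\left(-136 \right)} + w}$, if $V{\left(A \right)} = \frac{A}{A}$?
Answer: $i \sqrt{15022} \approx 122.56 i$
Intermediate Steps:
$V{\left(A \right)} = 1$
$w = -14886$ ($w = 1 - 14887 = -14886$)
$\sqrt{J{\left(-136 \right)} + w} = \sqrt{-136 - 14886} = \sqrt{-15022} = i \sqrt{15022}$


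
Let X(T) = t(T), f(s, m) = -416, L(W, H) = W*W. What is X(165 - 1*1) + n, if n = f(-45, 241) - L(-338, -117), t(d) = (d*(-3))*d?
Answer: -195348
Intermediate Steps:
L(W, H) = W²
t(d) = -3*d² (t(d) = (-3*d)*d = -3*d²)
X(T) = -3*T²
n = -114660 (n = -416 - 1*(-338)² = -416 - 1*114244 = -416 - 114244 = -114660)
X(165 - 1*1) + n = -3*(165 - 1*1)² - 114660 = -3*(165 - 1)² - 114660 = -3*164² - 114660 = -3*26896 - 114660 = -80688 - 114660 = -195348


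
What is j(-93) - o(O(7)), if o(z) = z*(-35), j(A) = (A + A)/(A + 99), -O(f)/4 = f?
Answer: -1011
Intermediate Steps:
O(f) = -4*f
j(A) = 2*A/(99 + A) (j(A) = (2*A)/(99 + A) = 2*A/(99 + A))
o(z) = -35*z
j(-93) - o(O(7)) = 2*(-93)/(99 - 93) - (-35)*(-4*7) = 2*(-93)/6 - (-35)*(-28) = 2*(-93)*(⅙) - 1*980 = -31 - 980 = -1011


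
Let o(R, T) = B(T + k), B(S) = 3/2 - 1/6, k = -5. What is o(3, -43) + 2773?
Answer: 8323/3 ≈ 2774.3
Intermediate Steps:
B(S) = 4/3 (B(S) = 3*(1/2) - 1*1/6 = 3/2 - 1/6 = 4/3)
o(R, T) = 4/3
o(3, -43) + 2773 = 4/3 + 2773 = 8323/3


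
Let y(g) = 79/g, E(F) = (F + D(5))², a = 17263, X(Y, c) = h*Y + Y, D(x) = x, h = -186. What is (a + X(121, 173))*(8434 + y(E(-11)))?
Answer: -777783383/18 ≈ -4.3210e+7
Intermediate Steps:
X(Y, c) = -185*Y (X(Y, c) = -186*Y + Y = -185*Y)
E(F) = (5 + F)² (E(F) = (F + 5)² = (5 + F)²)
(a + X(121, 173))*(8434 + y(E(-11))) = (17263 - 185*121)*(8434 + 79/((5 - 11)²)) = (17263 - 22385)*(8434 + 79/((-6)²)) = -5122*(8434 + 79/36) = -5122*303703/36 = -777783383/18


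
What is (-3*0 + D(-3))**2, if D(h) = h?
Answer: 9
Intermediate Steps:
(-3*0 + D(-3))**2 = (-3*0 - 3)**2 = (0 - 3)**2 = (-3)**2 = 9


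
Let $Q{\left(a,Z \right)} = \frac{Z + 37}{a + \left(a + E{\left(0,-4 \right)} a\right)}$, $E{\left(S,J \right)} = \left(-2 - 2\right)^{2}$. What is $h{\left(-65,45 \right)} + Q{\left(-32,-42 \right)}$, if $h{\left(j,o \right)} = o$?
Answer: $\frac{25925}{576} \approx 45.009$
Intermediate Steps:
$E{\left(S,J \right)} = 16$ ($E{\left(S,J \right)} = \left(-4\right)^{2} = 16$)
$Q{\left(a,Z \right)} = \frac{37 + Z}{18 a}$ ($Q{\left(a,Z \right)} = \frac{Z + 37}{a + \left(a + 16 a\right)} = \frac{37 + Z}{a + 17 a} = \frac{37 + Z}{18 a}$)
$h{\left(-65,45 \right)} + Q{\left(-32,-42 \right)} = 45 + \frac{37 - 42}{18 \left(-32\right)} = 45 + \frac{1}{18} \left(- \frac{1}{32}\right) \left(-5\right) = 45 + \frac{5}{576} = \frac{25925}{576}$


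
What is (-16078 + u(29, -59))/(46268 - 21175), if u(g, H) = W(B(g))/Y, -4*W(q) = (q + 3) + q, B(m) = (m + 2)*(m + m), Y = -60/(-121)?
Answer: -4294199/6022320 ≈ -0.71305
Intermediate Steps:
Y = 60/121 (Y = -60*(-1/121) = 60/121 ≈ 0.49587)
B(m) = 2*m*(2 + m) (B(m) = (2 + m)*(2*m) = 2*m*(2 + m))
W(q) = -¾ - q/2 (W(q) = -((q + 3) + q)/4 = -((3 + q) + q)/4 = -(3 + 2*q)/4 = -¾ - q/2)
u(g, H) = -121/80 - 121*g*(2 + g)/60 (u(g, H) = (-¾ - g*(2 + g))/(60/121) = (-¾ - g*(2 + g))*(121/60) = -121/80 - 121*g*(2 + g)/60)
(-16078 + u(29, -59))/(46268 - 21175) = (-16078 + (-121/80 - 121/60*29*(2 + 29)))/(46268 - 21175) = (-16078 + (-121/80 - 121/60*29*31))/25093 = (-16078 + (-121/80 - 108779/60))*(1/25093) = (-16078 - 435479/240)*(1/25093) = -4294199/240*1/25093 = -4294199/6022320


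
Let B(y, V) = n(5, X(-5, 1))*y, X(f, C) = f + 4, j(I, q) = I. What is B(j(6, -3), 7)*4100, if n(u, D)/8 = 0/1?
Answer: 0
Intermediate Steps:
X(f, C) = 4 + f
n(u, D) = 0 (n(u, D) = 8*(0/1) = 8*(0*1) = 8*0 = 0)
B(y, V) = 0 (B(y, V) = 0*y = 0)
B(j(6, -3), 7)*4100 = 0*4100 = 0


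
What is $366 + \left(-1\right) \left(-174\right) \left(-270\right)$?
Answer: $-46614$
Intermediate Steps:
$366 + \left(-1\right) \left(-174\right) \left(-270\right) = 366 + 174 \left(-270\right) = 366 - 46980 = -46614$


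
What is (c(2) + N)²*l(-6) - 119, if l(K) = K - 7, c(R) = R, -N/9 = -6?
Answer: -40887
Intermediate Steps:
N = 54 (N = -9*(-6) = 54)
l(K) = -7 + K
(c(2) + N)²*l(-6) - 119 = (2 + 54)²*(-7 - 6) - 119 = 56²*(-13) - 119 = 3136*(-13) - 119 = -40768 - 119 = -40887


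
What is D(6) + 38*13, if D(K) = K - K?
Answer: 494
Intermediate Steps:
D(K) = 0
D(6) + 38*13 = 0 + 38*13 = 0 + 494 = 494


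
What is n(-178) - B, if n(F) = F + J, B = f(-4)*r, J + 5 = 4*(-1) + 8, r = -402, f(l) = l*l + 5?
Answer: 8263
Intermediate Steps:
f(l) = 5 + l**2 (f(l) = l**2 + 5 = 5 + l**2)
J = -1 (J = -5 + (4*(-1) + 8) = -5 + (-4 + 8) = -5 + 4 = -1)
B = -8442 (B = (5 + (-4)**2)*(-402) = (5 + 16)*(-402) = 21*(-402) = -8442)
n(F) = -1 + F (n(F) = F - 1 = -1 + F)
n(-178) - B = (-1 - 178) - 1*(-8442) = -179 + 8442 = 8263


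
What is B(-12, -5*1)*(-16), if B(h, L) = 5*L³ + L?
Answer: 10080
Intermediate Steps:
B(h, L) = L + 5*L³
B(-12, -5*1)*(-16) = (-5*1 + 5*(-5*1)³)*(-16) = (-5 + 5*(-5)³)*(-16) = (-5 + 5*(-125))*(-16) = (-5 - 625)*(-16) = -630*(-16) = 10080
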